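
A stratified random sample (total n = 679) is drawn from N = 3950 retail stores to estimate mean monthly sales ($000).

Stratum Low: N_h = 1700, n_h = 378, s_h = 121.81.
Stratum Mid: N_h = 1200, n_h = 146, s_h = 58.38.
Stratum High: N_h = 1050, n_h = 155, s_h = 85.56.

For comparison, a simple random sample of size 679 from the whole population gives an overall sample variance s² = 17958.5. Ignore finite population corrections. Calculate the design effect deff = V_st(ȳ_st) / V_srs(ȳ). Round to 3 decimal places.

deff ≈ 0.483

V̂(ȳ_st) = Σ W_h² s_h²/n_h, with W_h = N_h/N and N = 3950:
  stratum Low: (1700/3950)²·121.81²/378 = 7.27073
  stratum Mid: (1200/3950)²·58.38²/146 = 2.15449
  stratum High: (1050/3950)²·85.56²/155 = 3.33729
V_st = 12.7625
V_srs = s²/n = 17958.5/679 = 26.4485
deff = V_st / V_srs = 12.7625/26.4485 = 0.4825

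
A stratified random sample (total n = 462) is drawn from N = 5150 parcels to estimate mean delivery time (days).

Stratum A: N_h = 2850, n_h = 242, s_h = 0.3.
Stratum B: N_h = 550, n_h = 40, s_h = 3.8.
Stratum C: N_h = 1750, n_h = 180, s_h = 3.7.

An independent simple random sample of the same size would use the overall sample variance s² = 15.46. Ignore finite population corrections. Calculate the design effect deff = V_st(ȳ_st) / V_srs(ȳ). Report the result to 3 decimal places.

V̂(ȳ_st) = Σ W_h² s_h²/n_h, with W_h = N_h/N and N = 5150:
  stratum A: (2850/5150)²·0.3²/242 = 0.000113894
  stratum B: (550/5150)²·3.8²/40 = 0.00411735
  stratum C: (1750/5150)²·3.7²/180 = 0.00878198
V_st = 0.0130132
V_srs = s²/n = 15.46/462 = 0.0334632
deff = V_st / V_srs = 0.0130132/0.0334632 = 0.3889

deff ≈ 0.389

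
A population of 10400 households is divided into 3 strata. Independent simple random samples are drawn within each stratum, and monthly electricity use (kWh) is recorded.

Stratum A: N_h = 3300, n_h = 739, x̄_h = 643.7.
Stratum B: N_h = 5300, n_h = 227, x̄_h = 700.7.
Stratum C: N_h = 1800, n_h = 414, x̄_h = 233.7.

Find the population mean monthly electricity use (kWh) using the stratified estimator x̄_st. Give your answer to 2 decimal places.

x̄_st ≈ 601.79

N = Σ N_h = 10400. Stratum weights W_h = N_h/N.
x̄_st = (3300·643.7 + 5300·700.7 + 1800·233.7) / 10400 = 601.7865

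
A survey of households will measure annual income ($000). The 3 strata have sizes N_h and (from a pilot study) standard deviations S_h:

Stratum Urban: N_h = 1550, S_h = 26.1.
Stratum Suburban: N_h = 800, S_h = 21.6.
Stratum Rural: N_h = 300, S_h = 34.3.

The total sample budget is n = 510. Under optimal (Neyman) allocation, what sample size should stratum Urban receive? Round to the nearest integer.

Neyman allocation: n_h = n · N_h S_h / Σ N_i S_i, with n = 510.
  stratum Urban: N_h·S_h = 1550·26.1 = 40455.00
  stratum Suburban: N_h·S_h = 800·21.6 = 17280.00
  stratum Rural: N_h·S_h = 300·34.3 = 10290.00
Σ N_h S_h = 68025.00
n for stratum Urban = 510·40455.00/68025.00 = 303.301 → 303

303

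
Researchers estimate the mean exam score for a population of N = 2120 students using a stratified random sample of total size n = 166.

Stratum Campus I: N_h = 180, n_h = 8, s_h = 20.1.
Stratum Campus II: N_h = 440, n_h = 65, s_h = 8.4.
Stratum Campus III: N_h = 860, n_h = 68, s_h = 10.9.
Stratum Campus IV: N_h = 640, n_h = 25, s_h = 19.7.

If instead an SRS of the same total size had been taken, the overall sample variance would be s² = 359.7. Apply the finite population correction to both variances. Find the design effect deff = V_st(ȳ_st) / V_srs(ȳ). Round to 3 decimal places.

deff ≈ 1.007

V̂(ȳ_st) = Σ W_h² (1 − n_h/N_h) s_h²/n_h, with W_h = N_h/N and N = 2120:
  stratum Campus I: (180/2120)²·(1 − 8/180)·20.1²/8 = 0.347882
  stratum Campus II: (440/2120)²·(1 − 65/440)·8.4²/65 = 0.0398527
  stratum Campus III: (860/2120)²·(1 − 68/860)·10.9²/68 = 0.264787
  stratum Campus IV: (640/2120)²·(1 − 25/640)·19.7²/25 = 1.35949
V_st = 2.01201
V_srs = (1 − 166/2120)·359.7/166 = 1.9972
deff = V_st / V_srs = 2.01201/1.9972 = 1.0074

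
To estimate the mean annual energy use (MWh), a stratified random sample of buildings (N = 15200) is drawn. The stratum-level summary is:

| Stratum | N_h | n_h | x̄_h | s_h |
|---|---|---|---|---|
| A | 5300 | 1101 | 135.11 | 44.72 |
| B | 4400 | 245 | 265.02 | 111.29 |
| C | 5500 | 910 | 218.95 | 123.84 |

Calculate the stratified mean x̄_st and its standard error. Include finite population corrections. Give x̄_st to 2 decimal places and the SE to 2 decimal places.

x̄_st ≈ 203.05, SE ≈ 2.45

x̄_st = Σ W_h x̄_h = (5300·135.11 + 4400·265.02 + 5500·218.95)/15200 = 203.05237
V̂(x̄_st) = Σ W_h² (1 − n_h/N_h) s_h²/n_h, with W_h = N_h/N and N = 15200:
  stratum A: (5300/15200)²·(1 − 1101/5300)·44.72²/1101 = 0.174965
  stratum B: (4400/15200)²·(1 − 245/4400)·111.29²/245 = 4.00021
  stratum C: (5500/15200)²·(1 − 910/5500)·123.84²/910 = 1.84149
V̂(x̄_st) = 6.01666
SE(x̄_st) = √6.01666 = 2.45289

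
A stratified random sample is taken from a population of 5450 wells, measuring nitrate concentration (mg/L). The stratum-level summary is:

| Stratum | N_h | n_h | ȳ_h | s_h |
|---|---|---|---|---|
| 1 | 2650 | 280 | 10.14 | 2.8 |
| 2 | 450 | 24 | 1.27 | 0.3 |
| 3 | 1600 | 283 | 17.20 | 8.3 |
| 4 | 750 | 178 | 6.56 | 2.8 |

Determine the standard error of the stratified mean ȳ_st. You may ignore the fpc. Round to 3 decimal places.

SE(ȳ_st) ≈ 0.169

V̂(ȳ_st) = Σ W_h² s_h²/n_h, with W_h = N_h/N and N = 5450:
  stratum 1: (2650/5450)²·2.8²/280 = 0.00661998
  stratum 2: (450/5450)²·0.3²/24 = 2.5566e-05
  stratum 3: (1600/5450)²·8.3²/283 = 0.0209805
  stratum 4: (750/5450)²·2.8²/178 = 0.000834114
V̂(ȳ_st) = 0.0284602
SE(ȳ_st) = √0.0284602 = 0.168702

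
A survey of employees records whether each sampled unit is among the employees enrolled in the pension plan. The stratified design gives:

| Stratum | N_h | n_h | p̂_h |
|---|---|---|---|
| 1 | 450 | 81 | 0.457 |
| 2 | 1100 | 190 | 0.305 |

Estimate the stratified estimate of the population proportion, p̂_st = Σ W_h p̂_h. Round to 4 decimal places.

p̂_st ≈ 0.3491

N = 1550; stratum weights W_h = N_h/N.
p̂_st = Σ W_h p̂_h = (450·0.457 + 1100·0.305)/1550 = 0.34913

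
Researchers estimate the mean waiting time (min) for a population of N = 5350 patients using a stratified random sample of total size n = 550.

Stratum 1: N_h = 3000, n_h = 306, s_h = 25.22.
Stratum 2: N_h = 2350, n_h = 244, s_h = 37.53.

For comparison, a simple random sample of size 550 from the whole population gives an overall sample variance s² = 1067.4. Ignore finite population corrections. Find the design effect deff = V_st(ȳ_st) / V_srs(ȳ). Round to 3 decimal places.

V̂(ȳ_st) = Σ W_h² s_h²/n_h, with W_h = N_h/N and N = 5350:
  stratum 1: (3000/5350)²·25.22²/306 = 0.653587
  stratum 2: (2350/5350)²·37.53²/244 = 1.11377
V_st = 1.76736
V_srs = s²/n = 1067.4/550 = 1.94073
deff = V_st / V_srs = 1.76736/1.94073 = 0.9107

deff ≈ 0.911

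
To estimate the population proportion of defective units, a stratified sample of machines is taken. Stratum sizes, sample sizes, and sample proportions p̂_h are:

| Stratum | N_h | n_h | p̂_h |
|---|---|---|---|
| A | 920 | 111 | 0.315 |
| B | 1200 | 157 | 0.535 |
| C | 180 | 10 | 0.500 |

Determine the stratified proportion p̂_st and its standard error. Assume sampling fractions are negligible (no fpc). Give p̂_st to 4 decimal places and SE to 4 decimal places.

N = 2300; stratum weights W_h = N_h/N.
p̂_st = Σ W_h p̂_h = (920·0.315 + 1200·0.535 + 180·0.500)/2300 = 0.44426
V̂(p̂_st) = Σ W_h² p̂_h(1−p̂_h)/(n_h−1):
  stratum A: (920/2300)²·0.315·0.685/110 = 0.000313855
  stratum B: (1200/2300)²·0.535·0.465/156 = 0.000434099
  stratum C: (180/2300)²·0.500·0.500/9 = 0.000170132
V̂(p̂_st) = 0.000918086; SE = √V̂ = 0.0302999

p̂_st ≈ 0.4443, SE ≈ 0.0303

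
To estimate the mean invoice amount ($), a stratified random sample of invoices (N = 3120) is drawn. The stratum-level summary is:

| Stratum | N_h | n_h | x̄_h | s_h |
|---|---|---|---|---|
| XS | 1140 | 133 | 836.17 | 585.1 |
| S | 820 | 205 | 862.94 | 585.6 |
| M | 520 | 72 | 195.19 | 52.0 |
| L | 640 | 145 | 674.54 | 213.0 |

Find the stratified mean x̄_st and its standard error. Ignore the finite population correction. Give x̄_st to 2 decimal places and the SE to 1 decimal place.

x̄_st = Σ W_h x̄_h = (1140·836.17 + 820·862.94 + 520·195.19 + 640·674.54)/3120 = 703.22083
V̂(x̄_st) = Σ W_h² s_h²/n_h, with W_h = N_h/N and N = 3120:
  stratum XS: (1140/3120)²·585.1²/133 = 343.644
  stratum S: (820/3120)²·585.6²/205 = 115.549
  stratum M: (520/3120)²·52.0²/72 = 1.04321
  stratum L: (640/3120)²·213.0²/145 = 13.1656
V̂(x̄_st) = 473.402
SE(x̄_st) = √473.402 = 21.7578

x̄_st ≈ 703.22, SE ≈ 21.8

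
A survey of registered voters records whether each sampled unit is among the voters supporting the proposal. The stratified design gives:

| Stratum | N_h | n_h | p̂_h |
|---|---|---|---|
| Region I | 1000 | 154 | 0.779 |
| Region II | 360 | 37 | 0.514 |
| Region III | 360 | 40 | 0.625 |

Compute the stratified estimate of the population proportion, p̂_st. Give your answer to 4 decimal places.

p̂_st ≈ 0.6913

N = 1720; stratum weights W_h = N_h/N.
p̂_st = Σ W_h p̂_h = (1000·0.779 + 360·0.514 + 360·0.625)/1720 = 0.69130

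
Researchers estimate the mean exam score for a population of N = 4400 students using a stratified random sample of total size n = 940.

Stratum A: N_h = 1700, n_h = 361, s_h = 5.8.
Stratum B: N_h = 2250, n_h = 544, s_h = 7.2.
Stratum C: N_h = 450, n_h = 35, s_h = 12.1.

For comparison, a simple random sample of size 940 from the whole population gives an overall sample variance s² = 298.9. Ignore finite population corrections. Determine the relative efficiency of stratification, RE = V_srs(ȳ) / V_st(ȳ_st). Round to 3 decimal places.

V̂(ȳ_st) = Σ W_h² s_h²/n_h, with W_h = N_h/N and N = 4400:
  stratum A: (1700/4400)²·5.8²/361 = 0.0139105
  stratum B: (2250/4400)²·7.2²/544 = 0.0249187
  stratum C: (450/4400)²·12.1²/35 = 0.0437545
V_st = 0.0825836
V_srs = s²/n = 298.9/940 = 0.317979
Relative efficiency = V_srs / V_st = 0.317979/0.0825836 = 3.8504

RE ≈ 3.850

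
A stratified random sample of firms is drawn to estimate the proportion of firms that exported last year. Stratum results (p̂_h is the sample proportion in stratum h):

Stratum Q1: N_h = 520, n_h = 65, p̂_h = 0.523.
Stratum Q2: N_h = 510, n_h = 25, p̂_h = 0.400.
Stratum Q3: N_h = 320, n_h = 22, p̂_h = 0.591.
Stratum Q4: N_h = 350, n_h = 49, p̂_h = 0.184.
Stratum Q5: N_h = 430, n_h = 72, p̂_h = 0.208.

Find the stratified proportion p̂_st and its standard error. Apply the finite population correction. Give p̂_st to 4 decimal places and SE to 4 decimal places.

N = 2130; stratum weights W_h = N_h/N.
p̂_st = Σ W_h p̂_h = (520·0.523 + 510·0.400 + 320·0.591 + 350·0.184 + 430·0.208)/2130 = 0.38447
V̂(p̂_st) = Σ W_h² (1 − n_h/N_h) p̂_h(1−p̂_h)/(n_h−1):
  stratum Q1: (520/2130)²·(1 − 65/520)·0.523·0.477/64 = 0.00020328
  stratum Q2: (510/2130)²·(1 − 25/510)·0.400·0.600/24 = 0.000545196
  stratum Q3: (320/2130)²·(1 − 22/320)·0.591·0.409/21 = 0.000241935
  stratum Q4: (350/2130)²·(1 − 49/350)·0.184·0.816/48 = 7.26344e-05
  stratum Q5: (430/2130)²·(1 − 72/430)·0.208·0.792/71 = 7.87268e-05
V̂(p̂_st) = 0.00114177; SE = √V̂ = 0.0337901

p̂_st ≈ 0.3845, SE ≈ 0.0338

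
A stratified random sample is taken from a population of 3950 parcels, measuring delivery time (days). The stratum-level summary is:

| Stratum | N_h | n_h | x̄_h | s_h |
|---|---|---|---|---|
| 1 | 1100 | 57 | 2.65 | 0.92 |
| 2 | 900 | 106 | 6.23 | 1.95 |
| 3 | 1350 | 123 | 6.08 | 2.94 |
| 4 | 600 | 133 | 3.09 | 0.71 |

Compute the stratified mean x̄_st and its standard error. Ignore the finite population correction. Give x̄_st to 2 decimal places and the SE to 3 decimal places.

x̄_st = Σ W_h x̄_h = (1100·2.65 + 900·6.23 + 1350·6.08 + 600·3.09)/3950 = 4.70481
V̂(x̄_st) = Σ W_h² s_h²/n_h, with W_h = N_h/N and N = 3950:
  stratum 1: (1100/3950)²·0.92²/57 = 0.00115157
  stratum 2: (900/3950)²·1.95²/106 = 0.00186232
  stratum 3: (1350/3950)²·2.94²/123 = 0.00820848
  stratum 4: (600/3950)²·0.71²/133 = 8.74527e-05
V̂(x̄_st) = 0.0113098
SE(x̄_st) = √0.0113098 = 0.106348

x̄_st ≈ 4.70, SE ≈ 0.106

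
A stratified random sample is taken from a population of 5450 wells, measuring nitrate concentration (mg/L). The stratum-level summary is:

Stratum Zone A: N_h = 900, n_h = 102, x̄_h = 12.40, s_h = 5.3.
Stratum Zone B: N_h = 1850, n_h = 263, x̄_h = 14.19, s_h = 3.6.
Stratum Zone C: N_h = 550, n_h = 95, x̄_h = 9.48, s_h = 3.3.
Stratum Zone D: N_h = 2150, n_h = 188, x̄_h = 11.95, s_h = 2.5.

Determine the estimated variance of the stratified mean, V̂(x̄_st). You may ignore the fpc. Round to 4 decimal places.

V̂(x̄_st) ≈ 0.0195

V̂(x̄_st) = Σ W_h² s_h²/n_h, with W_h = N_h/N and N = 5450:
  stratum Zone A: (900/5450)²·5.3²/102 = 0.00751006
  stratum Zone B: (1850/5450)²·3.6²/263 = 0.00567806
  stratum Zone C: (550/5450)²·3.3²/95 = 0.00116745
  stratum Zone D: (2150/5450)²·2.5²/188 = 0.00517376
V̂(x̄_st) = 0.0195293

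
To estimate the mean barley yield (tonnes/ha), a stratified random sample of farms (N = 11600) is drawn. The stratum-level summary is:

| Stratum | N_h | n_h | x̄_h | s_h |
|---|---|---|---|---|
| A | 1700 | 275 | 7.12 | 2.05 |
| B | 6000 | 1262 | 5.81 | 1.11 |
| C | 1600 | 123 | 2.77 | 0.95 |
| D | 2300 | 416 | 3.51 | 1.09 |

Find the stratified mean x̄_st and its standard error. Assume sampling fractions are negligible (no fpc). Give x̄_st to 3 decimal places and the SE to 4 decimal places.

x̄_st ≈ 5.127, SE ≈ 0.0290

x̄_st = Σ W_h x̄_h = (1700·7.12 + 6000·5.81 + 1600·2.77 + 2300·3.51)/11600 = 5.12664
V̂(x̄_st) = Σ W_h² s_h²/n_h, with W_h = N_h/N and N = 11600:
  stratum A: (1700/11600)²·2.05²/275 = 0.000328214
  stratum B: (6000/11600)²·1.11²/1262 = 0.0002612
  stratum C: (1600/11600)²·0.95²/123 = 0.000139594
  stratum D: (2300/11600)²·1.09²/416 = 0.000112279
V̂(x̄_st) = 0.000841287
SE(x̄_st) = √0.000841287 = 0.0290049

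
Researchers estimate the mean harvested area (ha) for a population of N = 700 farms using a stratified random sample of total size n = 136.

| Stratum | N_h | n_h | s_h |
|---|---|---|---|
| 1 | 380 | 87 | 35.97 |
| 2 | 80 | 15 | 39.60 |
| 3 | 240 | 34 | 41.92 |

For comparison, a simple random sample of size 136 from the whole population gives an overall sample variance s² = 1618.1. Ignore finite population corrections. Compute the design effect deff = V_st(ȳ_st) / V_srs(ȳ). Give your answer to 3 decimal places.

deff ≈ 0.994

V̂(ȳ_st) = Σ W_h² s_h²/n_h, with W_h = N_h/N and N = 700:
  stratum 1: (380/700)²·35.97²/87 = 4.38261
  stratum 2: (80/700)²·39.60²/15 = 1.36547
  stratum 3: (240/700)²·41.92²/34 = 6.07561
V_st = 11.8237
V_srs = s²/n = 1618.1/136 = 11.8978
deff = V_st / V_srs = 11.8237/11.8978 = 0.9938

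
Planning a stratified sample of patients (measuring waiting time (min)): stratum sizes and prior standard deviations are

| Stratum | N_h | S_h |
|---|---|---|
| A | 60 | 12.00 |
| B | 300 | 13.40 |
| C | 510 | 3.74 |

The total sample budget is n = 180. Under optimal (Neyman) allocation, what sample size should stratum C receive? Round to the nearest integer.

Neyman allocation: n_h = n · N_h S_h / Σ N_i S_i, with n = 180.
  stratum A: N_h·S_h = 60·12.00 = 720.00
  stratum B: N_h·S_h = 300·13.40 = 4020.00
  stratum C: N_h·S_h = 510·3.74 = 1907.40
Σ N_h S_h = 6647.40
n for stratum C = 180·1907.40/6647.40 = 51.649 → 52

52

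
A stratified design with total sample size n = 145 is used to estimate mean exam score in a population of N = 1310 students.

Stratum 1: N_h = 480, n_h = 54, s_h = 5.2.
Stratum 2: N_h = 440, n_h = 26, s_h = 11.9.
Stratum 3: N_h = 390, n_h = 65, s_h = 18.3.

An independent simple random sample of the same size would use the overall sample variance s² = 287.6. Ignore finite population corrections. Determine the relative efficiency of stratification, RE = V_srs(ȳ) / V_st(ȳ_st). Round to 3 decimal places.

V̂(ȳ_st) = Σ W_h² s_h²/n_h, with W_h = N_h/N and N = 1310:
  stratum 1: (480/1310)²·5.2²/54 = 0.0672284
  stratum 2: (440/1310)²·11.9²/26 = 0.614445
  stratum 3: (390/1310)²·18.3²/65 = 0.456642
V_st = 1.13832
V_srs = s²/n = 287.6/145 = 1.98345
Relative efficiency = V_srs / V_st = 1.98345/1.13832 = 1.7424

RE ≈ 1.742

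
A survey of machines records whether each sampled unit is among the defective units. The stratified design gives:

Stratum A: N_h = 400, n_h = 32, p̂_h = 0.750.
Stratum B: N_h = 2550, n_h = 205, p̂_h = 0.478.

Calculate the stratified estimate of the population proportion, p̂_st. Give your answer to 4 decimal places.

N = 2950; stratum weights W_h = N_h/N.
p̂_st = Σ W_h p̂_h = (400·0.750 + 2550·0.478)/2950 = 0.51488

p̂_st ≈ 0.5149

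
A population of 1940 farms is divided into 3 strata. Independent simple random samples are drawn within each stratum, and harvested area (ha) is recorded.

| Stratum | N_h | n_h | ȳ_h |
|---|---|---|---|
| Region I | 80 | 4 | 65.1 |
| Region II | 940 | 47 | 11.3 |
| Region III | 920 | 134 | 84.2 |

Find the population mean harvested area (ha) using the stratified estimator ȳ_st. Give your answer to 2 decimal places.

N = Σ N_h = 1940. Stratum weights W_h = N_h/N.
ȳ_st = (80·65.1 + 940·11.3 + 920·84.2) / 1940 = 48.0897

ȳ_st ≈ 48.09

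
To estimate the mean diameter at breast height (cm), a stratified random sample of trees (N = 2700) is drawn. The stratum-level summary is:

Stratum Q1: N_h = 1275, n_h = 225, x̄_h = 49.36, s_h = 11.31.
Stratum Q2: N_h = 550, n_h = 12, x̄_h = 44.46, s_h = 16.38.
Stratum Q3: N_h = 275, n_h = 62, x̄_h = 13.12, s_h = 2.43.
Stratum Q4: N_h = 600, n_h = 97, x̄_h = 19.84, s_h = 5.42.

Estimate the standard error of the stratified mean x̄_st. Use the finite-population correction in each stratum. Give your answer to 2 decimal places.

V̂(x̄_st) = Σ W_h² (1 − n_h/N_h) s_h²/n_h, with W_h = N_h/N and N = 2700:
  stratum Q1: (1275/2700)²·(1 − 225/1275)·11.31²/225 = 0.104403
  stratum Q2: (550/2700)²·(1 − 12/550)·16.38²/12 = 0.907536
  stratum Q3: (275/2700)²·(1 − 62/275)·2.43²/62 = 0.000765254
  stratum Q4: (600/2700)²·(1 − 97/600)·5.42²/97 = 0.0125377
V̂(x̄_st) = 1.02524
SE(x̄_st) = √1.02524 = 1.01254

SE(x̄_st) ≈ 1.01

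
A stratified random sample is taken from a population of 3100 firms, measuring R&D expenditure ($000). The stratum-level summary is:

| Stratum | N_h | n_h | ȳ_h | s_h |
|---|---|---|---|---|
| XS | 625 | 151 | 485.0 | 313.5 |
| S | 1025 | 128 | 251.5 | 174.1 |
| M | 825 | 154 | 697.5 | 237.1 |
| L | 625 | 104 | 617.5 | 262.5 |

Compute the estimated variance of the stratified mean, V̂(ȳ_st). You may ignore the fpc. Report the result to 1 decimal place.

V̂(ȳ_st) = Σ W_h² s_h²/n_h, with W_h = N_h/N and N = 3100:
  stratum XS: (625/3100)²·313.5²/151 = 26.4566
  stratum S: (1025/3100)²·174.1²/128 = 25.8888
  stratum M: (825/3100)²·237.1²/154 = 25.8539
  stratum L: (625/3100)²·262.5²/104 = 26.9316
V̂(ȳ_st) = 105.131

V̂(ȳ_st) ≈ 105.1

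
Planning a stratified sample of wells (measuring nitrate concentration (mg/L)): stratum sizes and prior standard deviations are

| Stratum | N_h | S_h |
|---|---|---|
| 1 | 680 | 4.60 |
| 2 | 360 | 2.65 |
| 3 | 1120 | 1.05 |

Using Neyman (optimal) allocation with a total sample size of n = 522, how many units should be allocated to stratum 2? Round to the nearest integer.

Neyman allocation: n_h = n · N_h S_h / Σ N_i S_i, with n = 522.
  stratum 1: N_h·S_h = 680·4.60 = 3128.00
  stratum 2: N_h·S_h = 360·2.65 = 954.00
  stratum 3: N_h·S_h = 1120·1.05 = 1176.00
Σ N_h S_h = 5258.00
n for stratum 2 = 522·954.00/5258.00 = 94.711 → 95

95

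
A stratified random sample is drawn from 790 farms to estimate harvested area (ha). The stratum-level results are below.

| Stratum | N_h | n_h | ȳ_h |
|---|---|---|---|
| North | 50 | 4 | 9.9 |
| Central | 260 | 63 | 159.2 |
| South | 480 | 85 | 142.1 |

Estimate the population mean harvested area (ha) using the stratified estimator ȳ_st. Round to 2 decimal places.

N = Σ N_h = 790. Stratum weights W_h = N_h/N.
ȳ_st = (50·9.9 + 260·159.2 + 480·142.1) / 790 = 139.3608

ȳ_st ≈ 139.36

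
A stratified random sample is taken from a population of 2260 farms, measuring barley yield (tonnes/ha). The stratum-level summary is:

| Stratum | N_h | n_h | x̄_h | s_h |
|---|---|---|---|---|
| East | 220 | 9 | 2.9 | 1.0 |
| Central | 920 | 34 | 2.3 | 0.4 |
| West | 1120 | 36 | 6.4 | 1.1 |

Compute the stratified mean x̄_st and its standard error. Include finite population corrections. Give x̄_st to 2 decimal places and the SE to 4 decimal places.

x̄_st ≈ 4.39, SE ≈ 0.0987

x̄_st = Σ W_h x̄_h = (220·2.9 + 920·2.3 + 1120·6.4)/2260 = 4.39027
V̂(x̄_st) = Σ W_h² (1 − n_h/N_h) s_h²/n_h, with W_h = N_h/N and N = 2260:
  stratum East: (220/2260)²·(1 − 9/220)·1.0²/9 = 0.00100982
  stratum Central: (920/2260)²·(1 − 34/920)·0.4²/34 = 0.00075101
  stratum West: (1120/2260)²·(1 − 36/1120)·1.1²/36 = 0.00798938
V̂(x̄_st) = 0.00975022
SE(x̄_st) = √0.00975022 = 0.0987432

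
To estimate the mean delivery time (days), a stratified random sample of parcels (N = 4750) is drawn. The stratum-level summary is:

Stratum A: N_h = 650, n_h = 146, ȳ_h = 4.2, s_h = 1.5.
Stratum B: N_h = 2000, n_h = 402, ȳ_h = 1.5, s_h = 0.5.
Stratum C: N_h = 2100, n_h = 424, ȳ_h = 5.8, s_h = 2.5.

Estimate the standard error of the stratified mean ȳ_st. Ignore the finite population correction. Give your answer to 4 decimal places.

V̂(ȳ_st) = Σ W_h² s_h²/n_h, with W_h = N_h/N and N = 4750:
  stratum A: (650/4750)²·1.5²/146 = 0.000288582
  stratum B: (2000/4750)²·0.5²/402 = 0.000110252
  stratum C: (2100/4750)²·2.5²/424 = 0.00288115
V̂(ȳ_st) = 0.00327998
SE(ȳ_st) = √0.00327998 = 0.0572711

SE(ȳ_st) ≈ 0.0573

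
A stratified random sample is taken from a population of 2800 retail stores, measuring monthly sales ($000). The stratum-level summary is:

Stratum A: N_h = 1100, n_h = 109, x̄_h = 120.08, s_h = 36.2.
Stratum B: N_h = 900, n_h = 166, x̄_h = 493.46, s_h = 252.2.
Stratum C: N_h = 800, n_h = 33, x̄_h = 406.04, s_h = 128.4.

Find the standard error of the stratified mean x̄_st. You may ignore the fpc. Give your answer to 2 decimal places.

SE(x̄_st) ≈ 9.07

V̂(x̄_st) = Σ W_h² s_h²/n_h, with W_h = N_h/N and N = 2800:
  stratum A: (1100/2800)²·36.2²/109 = 1.8555
  stratum B: (900/2800)²·252.2²/166 = 39.5869
  stratum C: (800/2800)²·128.4²/33 = 40.7831
V̂(x̄_st) = 82.2254
SE(x̄_st) = √82.2254 = 9.06782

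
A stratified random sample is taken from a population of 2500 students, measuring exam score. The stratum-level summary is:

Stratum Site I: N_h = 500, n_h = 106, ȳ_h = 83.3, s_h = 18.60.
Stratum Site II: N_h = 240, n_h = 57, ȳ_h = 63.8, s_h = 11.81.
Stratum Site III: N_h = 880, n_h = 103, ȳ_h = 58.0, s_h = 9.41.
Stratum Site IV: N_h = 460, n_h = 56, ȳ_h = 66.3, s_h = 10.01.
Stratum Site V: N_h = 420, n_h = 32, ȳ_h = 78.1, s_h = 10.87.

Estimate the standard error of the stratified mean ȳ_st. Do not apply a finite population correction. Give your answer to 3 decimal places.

V̂(ȳ_st) = Σ W_h² s_h²/n_h, with W_h = N_h/N and N = 2500:
  stratum Site I: (500/2500)²·18.60²/106 = 0.130551
  stratum Site II: (240/2500)²·11.81²/57 = 0.0225511
  stratum Site III: (880/2500)²·9.41²/103 = 0.106519
  stratum Site IV: (460/2500)²·10.01²/56 = 0.0605781
  stratum Site V: (420/2500)²·10.87²/32 = 0.104214
V̂(ȳ_st) = 0.424414
SE(ȳ_st) = √0.424414 = 0.65147

SE(ȳ_st) ≈ 0.651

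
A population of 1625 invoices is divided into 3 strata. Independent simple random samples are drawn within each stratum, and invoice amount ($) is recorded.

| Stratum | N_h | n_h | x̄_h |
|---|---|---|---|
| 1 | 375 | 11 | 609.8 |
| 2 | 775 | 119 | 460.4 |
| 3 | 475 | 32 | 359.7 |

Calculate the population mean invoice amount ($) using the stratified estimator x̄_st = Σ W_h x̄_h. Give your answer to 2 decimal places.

x̄_st ≈ 465.44

N = Σ N_h = 1625. Stratum weights W_h = N_h/N.
x̄_st = (375·609.8 + 775·460.4 + 475·359.7) / 1625 = 465.4415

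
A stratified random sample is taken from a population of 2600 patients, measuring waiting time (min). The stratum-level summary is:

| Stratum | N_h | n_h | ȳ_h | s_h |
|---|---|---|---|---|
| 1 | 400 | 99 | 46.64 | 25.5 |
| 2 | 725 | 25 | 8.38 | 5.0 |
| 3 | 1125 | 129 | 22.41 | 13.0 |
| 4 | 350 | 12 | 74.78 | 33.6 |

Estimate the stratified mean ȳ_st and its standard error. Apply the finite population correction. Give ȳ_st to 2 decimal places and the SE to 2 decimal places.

ȳ_st ≈ 29.28, SE ≈ 1.43

ȳ_st = Σ W_h ȳ_h = (400·46.64 + 725·8.38 + 1125·22.41 + 350·74.78)/2600 = 29.27529
V̂(ȳ_st) = Σ W_h² (1 − n_h/N_h) s_h²/n_h, with W_h = N_h/N and N = 2600:
  stratum 1: (400/2600)²·(1 − 99/400)·25.5²/99 = 0.116984
  stratum 2: (725/2600)²·(1 − 25/725)·5.0²/25 = 0.075074
  stratum 3: (1125/2600)²·(1 − 129/1125)·13.0²/129 = 0.217151
  stratum 4: (350/2600)²·(1 − 12/350)·33.6²/12 = 1.6464
V̂(ȳ_st) = 2.05561
SE(ȳ_st) = √2.05561 = 1.43374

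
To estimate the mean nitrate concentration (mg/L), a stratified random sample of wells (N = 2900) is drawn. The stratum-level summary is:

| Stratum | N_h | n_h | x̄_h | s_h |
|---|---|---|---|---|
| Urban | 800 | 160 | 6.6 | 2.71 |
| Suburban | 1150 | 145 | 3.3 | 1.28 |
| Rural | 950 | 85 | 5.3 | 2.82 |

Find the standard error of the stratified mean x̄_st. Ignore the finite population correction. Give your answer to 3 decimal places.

V̂(x̄_st) = Σ W_h² s_h²/n_h, with W_h = N_h/N and N = 2900:
  stratum Urban: (800/2900)²·2.71²/160 = 0.00349303
  stratum Suburban: (1150/2900)²·1.28²/145 = 0.00177685
  stratum Rural: (950/2900)²·2.82²/85 = 0.0100399
V̂(x̄_st) = 0.0153098
SE(x̄_st) = √0.0153098 = 0.123733

SE(x̄_st) ≈ 0.124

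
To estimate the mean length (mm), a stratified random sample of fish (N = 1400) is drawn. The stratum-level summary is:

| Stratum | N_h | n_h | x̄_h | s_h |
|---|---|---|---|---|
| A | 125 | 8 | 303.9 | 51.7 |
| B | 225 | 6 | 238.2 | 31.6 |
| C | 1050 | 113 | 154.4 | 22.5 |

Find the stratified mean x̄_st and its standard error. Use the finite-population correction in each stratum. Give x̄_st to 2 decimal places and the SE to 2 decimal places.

x̄_st ≈ 181.22, SE ≈ 2.99

x̄_st = Σ W_h x̄_h = (125·303.9 + 225·238.2 + 1050·154.4)/1400 = 181.21607
V̂(x̄_st) = Σ W_h² (1 − n_h/N_h) s_h²/n_h, with W_h = N_h/N and N = 1400:
  stratum A: (125/1400)²·(1 − 8/125)·51.7²/8 = 2.49305
  stratum B: (225/1400)²·(1 − 6/225)·31.6²/6 = 4.18402
  stratum C: (1050/1400)²·(1 − 113/1050)·22.5²/113 = 2.24884
V̂(x̄_st) = 8.92591
SE(x̄_st) = √8.92591 = 2.98763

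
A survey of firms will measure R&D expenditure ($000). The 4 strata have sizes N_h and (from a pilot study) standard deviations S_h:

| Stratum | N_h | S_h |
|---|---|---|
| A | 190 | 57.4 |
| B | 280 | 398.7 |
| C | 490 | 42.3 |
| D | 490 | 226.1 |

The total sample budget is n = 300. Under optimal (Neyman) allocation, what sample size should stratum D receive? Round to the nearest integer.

131

Neyman allocation: n_h = n · N_h S_h / Σ N_i S_i, with n = 300.
  stratum A: N_h·S_h = 190·57.4 = 10906.00
  stratum B: N_h·S_h = 280·398.7 = 111636.00
  stratum C: N_h·S_h = 490·42.3 = 20727.00
  stratum D: N_h·S_h = 490·226.1 = 110789.00
Σ N_h S_h = 254058.00
n for stratum D = 300·110789.00/254058.00 = 130.823 → 131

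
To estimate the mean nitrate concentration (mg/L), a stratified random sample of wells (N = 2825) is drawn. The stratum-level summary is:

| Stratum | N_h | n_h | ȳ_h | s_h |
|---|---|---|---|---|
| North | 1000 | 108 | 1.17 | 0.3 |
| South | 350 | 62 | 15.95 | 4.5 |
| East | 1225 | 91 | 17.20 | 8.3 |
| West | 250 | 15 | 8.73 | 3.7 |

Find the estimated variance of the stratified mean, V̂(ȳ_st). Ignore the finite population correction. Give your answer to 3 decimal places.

V̂(ȳ_st) ≈ 0.155

V̂(ȳ_st) = Σ W_h² s_h²/n_h, with W_h = N_h/N and N = 2825:
  stratum North: (1000/2825)²·0.3²/108 = 0.00010442
  stratum South: (350/2825)²·4.5²/62 = 0.0050134
  stratum East: (1225/2825)²·8.3²/91 = 0.142348
  stratum West: (250/2825)²·3.7²/15 = 0.00714752
V̂(ȳ_st) = 0.154613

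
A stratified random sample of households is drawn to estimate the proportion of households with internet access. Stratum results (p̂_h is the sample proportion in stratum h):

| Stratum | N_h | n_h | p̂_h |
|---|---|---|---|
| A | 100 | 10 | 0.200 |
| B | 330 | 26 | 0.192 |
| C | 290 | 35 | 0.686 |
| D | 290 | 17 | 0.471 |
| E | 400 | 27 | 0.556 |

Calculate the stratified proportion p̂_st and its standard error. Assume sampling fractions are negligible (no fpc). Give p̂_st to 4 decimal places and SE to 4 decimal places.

p̂_st ≈ 0.4548, SE ≈ 0.0460

N = 1410; stratum weights W_h = N_h/N.
p̂_st = Σ W_h p̂_h = (100·0.200 + 330·0.192 + 290·0.686 + 290·0.471 + 400·0.556)/1410 = 0.45482
V̂(p̂_st) = Σ W_h² p̂_h(1−p̂_h)/(n_h−1):
  stratum A: (100/1410)²·0.200·0.800/9 = 8.94209e-05
  stratum B: (330/1410)²·0.192·0.808/25 = 0.000339909
  stratum C: (290/1410)²·0.686·0.314/34 = 0.000267999
  stratum D: (290/1410)²·0.471·0.529/16 = 0.000658741
  stratum E: (400/1410)²·0.556·0.444/26 = 0.000764128
V̂(p̂_st) = 0.0021202; SE = √V̂ = 0.0460456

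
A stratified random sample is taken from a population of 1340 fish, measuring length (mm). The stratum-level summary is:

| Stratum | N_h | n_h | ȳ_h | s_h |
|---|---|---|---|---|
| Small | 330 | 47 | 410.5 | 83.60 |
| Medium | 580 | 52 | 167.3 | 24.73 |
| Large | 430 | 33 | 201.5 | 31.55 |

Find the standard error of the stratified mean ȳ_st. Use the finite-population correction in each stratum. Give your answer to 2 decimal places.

SE(ȳ_st) ≈ 3.55

V̂(ȳ_st) = Σ W_h² (1 − n_h/N_h) s_h²/n_h, with W_h = N_h/N and N = 1340:
  stratum Small: (330/1340)²·(1 − 47/330)·83.60²/47 = 7.73402
  stratum Medium: (580/1340)²·(1 − 52/580)·24.73²/52 = 2.00584
  stratum Large: (430/1340)²·(1 − 33/430)·31.55²/33 = 2.8677
V̂(ȳ_st) = 12.6076
SE(ȳ_st) = √12.6076 = 3.55071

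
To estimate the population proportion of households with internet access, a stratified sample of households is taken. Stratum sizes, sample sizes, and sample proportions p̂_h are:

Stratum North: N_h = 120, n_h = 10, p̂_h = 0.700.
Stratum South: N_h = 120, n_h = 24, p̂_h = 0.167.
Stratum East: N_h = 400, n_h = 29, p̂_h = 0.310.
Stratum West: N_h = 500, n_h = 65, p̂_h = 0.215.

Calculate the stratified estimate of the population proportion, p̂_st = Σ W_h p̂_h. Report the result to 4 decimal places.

p̂_st ≈ 0.2943

N = 1140; stratum weights W_h = N_h/N.
p̂_st = Σ W_h p̂_h = (120·0.700 + 120·0.167 + 400·0.310 + 500·0.215)/1140 = 0.29433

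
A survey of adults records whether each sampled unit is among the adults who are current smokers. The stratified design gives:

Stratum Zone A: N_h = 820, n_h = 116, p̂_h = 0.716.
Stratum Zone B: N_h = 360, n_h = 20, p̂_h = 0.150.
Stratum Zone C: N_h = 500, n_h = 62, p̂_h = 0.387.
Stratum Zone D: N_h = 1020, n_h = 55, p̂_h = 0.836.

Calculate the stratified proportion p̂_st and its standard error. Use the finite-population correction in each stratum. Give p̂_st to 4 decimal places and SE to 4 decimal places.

N = 2700; stratum weights W_h = N_h/N.
p̂_st = Σ W_h p̂_h = (820·0.716 + 360·0.150 + 500·0.387 + 1020·0.836)/2700 = 0.62494
V̂(p̂_st) = Σ W_h² (1 − n_h/N_h) p̂_h(1−p̂_h)/(n_h−1):
  stratum Zone A: (820/2700)²·(1 − 116/820)·0.716·0.284/115 = 0.000140021
  stratum Zone B: (360/2700)²·(1 − 20/360)·0.150·0.850/19 = 0.000112671
  stratum Zone C: (500/2700)²·(1 − 62/500)·0.387·0.613/61 = 0.000116831
  stratum Zone D: (1020/2700)²·(1 − 55/1020)·0.836·0.164/54 = 0.000342812
V̂(p̂_st) = 0.000712335; SE = √V̂ = 0.0266896

p̂_st ≈ 0.6249, SE ≈ 0.0267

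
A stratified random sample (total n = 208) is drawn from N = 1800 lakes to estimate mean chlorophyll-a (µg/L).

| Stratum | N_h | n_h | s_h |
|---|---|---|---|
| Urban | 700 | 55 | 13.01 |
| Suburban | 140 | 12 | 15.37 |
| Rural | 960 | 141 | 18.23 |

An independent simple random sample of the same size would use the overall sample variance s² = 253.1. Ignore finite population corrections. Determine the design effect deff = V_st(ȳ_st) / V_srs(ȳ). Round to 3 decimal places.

deff ≈ 1.031

V̂(ȳ_st) = Σ W_h² s_h²/n_h, with W_h = N_h/N and N = 1800:
  stratum Urban: (700/1800)²·13.01²/55 = 0.465418
  stratum Suburban: (140/1800)²·15.37²/12 = 0.119091
  stratum Rural: (960/1800)²·18.23²/141 = 0.670427
V_st = 1.25494
V_srs = s²/n = 253.1/208 = 1.21683
deff = V_st / V_srs = 1.25494/1.21683 = 1.0313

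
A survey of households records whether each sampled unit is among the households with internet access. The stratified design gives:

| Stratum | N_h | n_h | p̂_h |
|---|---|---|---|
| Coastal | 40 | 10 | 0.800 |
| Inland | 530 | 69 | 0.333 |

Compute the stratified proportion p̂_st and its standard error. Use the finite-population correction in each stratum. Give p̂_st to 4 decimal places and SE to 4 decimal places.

p̂_st ≈ 0.3658, SE ≈ 0.0502

N = 570; stratum weights W_h = N_h/N.
p̂_st = Σ W_h p̂_h = (40·0.800 + 530·0.333)/570 = 0.36577
V̂(p̂_st) = Σ W_h² (1 − n_h/N_h) p̂_h(1−p̂_h)/(n_h−1):
  stratum Coastal: (40/570)²·(1 − 10/40)·0.800·0.200/9 = 6.56612e-05
  stratum Inland: (530/570)²·(1 − 69/530)·0.333·0.667/68 = 0.00245634
V̂(p̂_st) = 0.002522; SE = √V̂ = 0.0502195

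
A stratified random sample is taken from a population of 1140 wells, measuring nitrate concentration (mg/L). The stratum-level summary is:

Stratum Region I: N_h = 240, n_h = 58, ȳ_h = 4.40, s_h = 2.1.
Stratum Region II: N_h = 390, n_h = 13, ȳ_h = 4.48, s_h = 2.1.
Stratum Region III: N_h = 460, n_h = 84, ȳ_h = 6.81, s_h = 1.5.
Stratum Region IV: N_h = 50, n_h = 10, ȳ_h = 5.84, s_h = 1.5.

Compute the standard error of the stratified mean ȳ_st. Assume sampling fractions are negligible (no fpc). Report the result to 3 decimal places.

V̂(ȳ_st) = Σ W_h² s_h²/n_h, with W_h = N_h/N and N = 1140:
  stratum Region I: (240/1140)²·2.1²/58 = 0.00336995
  stratum Region II: (390/1140)²·2.1²/13 = 0.0397022
  stratum Region III: (460/1140)²·1.5²/84 = 0.00436123
  stratum Region IV: (50/1140)²·1.5²/10 = 0.000432825
V̂(ȳ_st) = 0.0478662
SE(ȳ_st) = √0.0478662 = 0.218784

SE(ȳ_st) ≈ 0.219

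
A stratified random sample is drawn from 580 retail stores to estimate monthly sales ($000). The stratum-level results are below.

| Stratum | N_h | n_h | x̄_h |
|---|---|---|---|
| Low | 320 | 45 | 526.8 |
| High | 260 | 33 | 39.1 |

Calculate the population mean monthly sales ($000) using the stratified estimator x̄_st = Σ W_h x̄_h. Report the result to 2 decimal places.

N = Σ N_h = 580. Stratum weights W_h = N_h/N.
x̄_st = (320·526.8 + 260·39.1) / 580 = 308.1759

x̄_st ≈ 308.18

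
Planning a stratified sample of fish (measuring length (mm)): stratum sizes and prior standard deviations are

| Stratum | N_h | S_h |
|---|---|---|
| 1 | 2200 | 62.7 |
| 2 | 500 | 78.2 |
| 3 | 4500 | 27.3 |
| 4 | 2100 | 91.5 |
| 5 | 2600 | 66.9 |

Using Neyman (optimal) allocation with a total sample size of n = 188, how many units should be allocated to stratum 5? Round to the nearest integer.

49

Neyman allocation: n_h = n · N_h S_h / Σ N_i S_i, with n = 188.
  stratum 1: N_h·S_h = 2200·62.7 = 137940.00
  stratum 2: N_h·S_h = 500·78.2 = 39100.00
  stratum 3: N_h·S_h = 4500·27.3 = 122850.00
  stratum 4: N_h·S_h = 2100·91.5 = 192150.00
  stratum 5: N_h·S_h = 2600·66.9 = 173940.00
Σ N_h S_h = 665980.00
n for stratum 5 = 188·173940.00/665980.00 = 49.102 → 49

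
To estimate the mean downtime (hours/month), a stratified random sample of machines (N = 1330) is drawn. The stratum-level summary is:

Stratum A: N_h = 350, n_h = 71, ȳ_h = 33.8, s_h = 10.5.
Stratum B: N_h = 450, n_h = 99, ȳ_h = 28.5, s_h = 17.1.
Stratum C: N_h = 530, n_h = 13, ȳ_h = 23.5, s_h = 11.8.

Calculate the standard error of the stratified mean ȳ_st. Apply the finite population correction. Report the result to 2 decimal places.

SE(ȳ_st) ≈ 1.42

V̂(ȳ_st) = Σ W_h² (1 − n_h/N_h) s_h²/n_h, with W_h = N_h/N and N = 1330:
  stratum A: (350/1330)²·(1 − 71/350)·10.5²/71 = 0.0857214
  stratum B: (450/1330)²·(1 − 99/450)·17.1²/99 = 0.263738
  stratum C: (530/1330)²·(1 − 13/530)·11.8²/13 = 1.65914
V̂(ȳ_st) = 2.0086
SE(ȳ_st) = √2.0086 = 1.41725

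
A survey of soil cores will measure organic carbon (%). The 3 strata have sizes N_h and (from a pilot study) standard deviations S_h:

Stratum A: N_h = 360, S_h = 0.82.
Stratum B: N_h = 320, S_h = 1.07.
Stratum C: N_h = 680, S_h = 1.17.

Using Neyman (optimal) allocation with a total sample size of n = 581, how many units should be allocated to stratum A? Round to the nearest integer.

Neyman allocation: n_h = n · N_h S_h / Σ N_i S_i, with n = 581.
  stratum A: N_h·S_h = 360·0.82 = 295.20
  stratum B: N_h·S_h = 320·1.07 = 342.40
  stratum C: N_h·S_h = 680·1.17 = 795.60
Σ N_h S_h = 1433.20
n for stratum A = 581·295.20/1433.20 = 119.670 → 120

120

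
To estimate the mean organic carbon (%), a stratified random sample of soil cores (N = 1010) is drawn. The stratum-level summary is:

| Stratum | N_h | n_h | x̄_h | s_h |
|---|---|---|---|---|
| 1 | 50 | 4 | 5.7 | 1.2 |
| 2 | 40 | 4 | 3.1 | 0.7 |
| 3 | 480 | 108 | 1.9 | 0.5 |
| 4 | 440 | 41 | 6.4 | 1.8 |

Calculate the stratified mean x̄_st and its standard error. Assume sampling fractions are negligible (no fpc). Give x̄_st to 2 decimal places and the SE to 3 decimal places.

x̄_st ≈ 4.10, SE ≈ 0.129

x̄_st = Σ W_h x̄_h = (50·5.7 + 40·3.1 + 480·1.9 + 440·6.4)/1010 = 4.09604
V̂(x̄_st) = Σ W_h² s_h²/n_h, with W_h = N_h/N and N = 1010:
  stratum 1: (50/1010)²·1.2²/4 = 0.000882266
  stratum 2: (40/1010)²·0.7²/4 = 0.000192138
  stratum 3: (480/1010)²·0.5²/108 = 0.000522825
  stratum 4: (440/1010)²·1.8²/41 = 0.0149977
V̂(x̄_st) = 0.0165949
SE(x̄_st) = √0.0165949 = 0.128821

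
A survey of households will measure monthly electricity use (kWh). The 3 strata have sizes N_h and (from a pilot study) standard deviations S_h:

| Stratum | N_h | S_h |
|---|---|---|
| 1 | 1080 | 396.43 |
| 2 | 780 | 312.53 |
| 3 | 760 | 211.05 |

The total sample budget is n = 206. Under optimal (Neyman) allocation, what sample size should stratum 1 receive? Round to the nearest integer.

106

Neyman allocation: n_h = n · N_h S_h / Σ N_i S_i, with n = 206.
  stratum 1: N_h·S_h = 1080·396.43 = 428144.40
  stratum 2: N_h·S_h = 780·312.53 = 243773.40
  stratum 3: N_h·S_h = 760·211.05 = 160398.00
Σ N_h S_h = 832315.80
n for stratum 1 = 206·428144.40/832315.80 = 105.967 → 106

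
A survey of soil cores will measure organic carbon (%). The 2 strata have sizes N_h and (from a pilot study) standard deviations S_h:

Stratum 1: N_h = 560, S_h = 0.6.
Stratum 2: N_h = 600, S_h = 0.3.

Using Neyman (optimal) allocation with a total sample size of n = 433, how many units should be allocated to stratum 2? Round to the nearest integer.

151

Neyman allocation: n_h = n · N_h S_h / Σ N_i S_i, with n = 433.
  stratum 1: N_h·S_h = 560·0.6 = 336.00
  stratum 2: N_h·S_h = 600·0.3 = 180.00
Σ N_h S_h = 516.00
n for stratum 2 = 433·180.00/516.00 = 151.047 → 151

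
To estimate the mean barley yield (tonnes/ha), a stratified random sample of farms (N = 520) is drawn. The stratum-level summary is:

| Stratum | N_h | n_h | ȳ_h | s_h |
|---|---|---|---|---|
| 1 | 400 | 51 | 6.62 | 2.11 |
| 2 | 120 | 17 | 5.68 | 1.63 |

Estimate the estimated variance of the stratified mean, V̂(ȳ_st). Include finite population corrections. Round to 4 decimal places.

V̂(ȳ_st) ≈ 0.0522

V̂(ȳ_st) = Σ W_h² (1 − n_h/N_h) s_h²/n_h, with W_h = N_h/N and N = 520:
  stratum 1: (400/520)²·(1 − 51/400)·2.11²/51 = 0.0450685
  stratum 2: (120/520)²·(1 − 17/120)·1.63²/17 = 0.00714394
V̂(ȳ_st) = 0.0522125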